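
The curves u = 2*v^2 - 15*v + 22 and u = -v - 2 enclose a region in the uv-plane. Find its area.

1/3

Both boundary curves give u as a function of v, so integrate with respect to v. Setting them equal: 2*v^2 - 14*v + 24 = 0, i.e. 2*(v - 4)*(v - 3) = 0, so they meet at v = 3, 4.
For v in [3, 4], u = 2*v^2 - 15*v + 22 is on the left; area = ∫[3,4] (-(2*v^2 - 14*v + 24)) dv = 1/3.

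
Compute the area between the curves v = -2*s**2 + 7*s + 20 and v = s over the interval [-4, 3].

125

The difference (-2*s**2 + 7*s + 20) - (s) = -2*s**2 + 6*s + 20 changes sign at s = -2 inside [-4, 3], so split the integral there.
∫[-4,-2] (-2*s**2 + 6*s + 20) ds = -100/3; the area of that piece is 100/3.
∫[-2,3] (-2*s**2 + 6*s + 20) ds = 275/3.
Total area = 100/3 + 275/3 = 125.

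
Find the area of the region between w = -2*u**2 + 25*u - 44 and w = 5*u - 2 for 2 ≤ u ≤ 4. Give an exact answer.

8

The difference (-2*u**2 + 25*u - 44) - (5*u - 2) = -2*u**2 + 20*u - 42 changes sign at u = 3 inside [2, 4], so split the integral there.
∫[2,3] (-2*u**2 + 20*u - 42) du = -14/3; the area of that piece is 14/3.
∫[3,4] (-2*u**2 + 20*u - 42) du = 10/3.
Total area = 14/3 + 10/3 = 8.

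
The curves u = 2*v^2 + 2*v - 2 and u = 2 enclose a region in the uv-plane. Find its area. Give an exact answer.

9

Both boundary curves give u as a function of v, so integrate with respect to v. Setting them equal: 2*v^2 + 2*v - 4 = 0, i.e. 2*(v - 1)*(v + 2) = 0, so they meet at v = -2, 1.
For v in [-2, 1], u = 2*v^2 + 2*v - 2 is on the left; area = ∫[-2,1] (-(2*v^2 + 2*v - 4)) dv = 9.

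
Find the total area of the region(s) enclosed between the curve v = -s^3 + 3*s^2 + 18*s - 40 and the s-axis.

The curve meets the s-axis where -s^3 + 3*s^2 + 18*s - 40 = 0, i.e. -(s - 5)*(s - 2)*(s + 4) = 0, at s = -4, 2, 5.
On [-4, 2] the curve lies below the axis; ∫[-4,2] (-s^3 + 3*s^2 + 18*s - 40) ds = -216, giving area 216.
On [2, 5] the curve lies above the axis; ∫[2,5] (-s^3 + 3*s^2 + 18*s - 40) ds = 135/4, giving area 135/4.
Total area = 216 + 135/4 = 999/4.

999/4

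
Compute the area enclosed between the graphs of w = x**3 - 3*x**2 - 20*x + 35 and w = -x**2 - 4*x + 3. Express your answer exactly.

568/3

Set the curves equal: x**3 - 3*x**2 - 20*x + 35 = -x**2 - 4*x + 3, so x**3 - 2*x**2 - 16*x + 32 = 0, which factors as (x - 4)*(x - 2)*(x + 4) = 0. The curves meet at x = -4, 2, 4.
On [-4, 2], w = x**3 - 3*x**2 - 20*x + 35 is on top; that piece has area ∫[-4,2] (x**3 - 2*x**2 - 16*x + 32) dx = 180.
On [2, 4], w = -x**2 - 4*x + 3 is on top; that piece has area ∫[2,4] (-(x**3 - 2*x**2 - 16*x + 32)) dx = 28/3.
Total enclosed area = 180 + 28/3 = 568/3.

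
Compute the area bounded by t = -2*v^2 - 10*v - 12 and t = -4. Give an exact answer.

Both boundary curves give t as a function of v, so integrate with respect to v. Setting them equal: -2*v^2 - 10*v - 8 = 0, i.e. -2*(v + 1)*(v + 4) = 0, so they meet at v = -4, -1.
For v in [-4, -1], t = -2*v^2 - 10*v - 12 is on the right; area = ∫[-4,-1] (-2*v^2 - 10*v - 8) dv = 9.

9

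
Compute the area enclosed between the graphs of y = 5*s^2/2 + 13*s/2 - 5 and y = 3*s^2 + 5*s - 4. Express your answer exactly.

1/12

Set the curves equal: 5*s^2/2 + 13*s/2 - 5 = 3*s^2 + 5*s - 4, so -s^2/2 + 3*s/2 - 1 = 0, which factors as -(s - 2)*(s - 1)/2 = 0. The curves meet at s = 1, 2.
On [1, 2], y = 5*s^2/2 + 13*s/2 - 5 is on top; that piece has area ∫[1,2] (-s^2/2 + 3*s/2 - 1) ds = 1/12.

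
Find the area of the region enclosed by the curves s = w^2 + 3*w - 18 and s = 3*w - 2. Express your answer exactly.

256/3

Both boundary curves give s as a function of w, so integrate with respect to w. Setting them equal: w^2 - 16 = 0, i.e. (w - 4)*(w + 4) = 0, so they meet at w = -4, 4.
For w in [-4, 4], s = w^2 + 3*w - 18 is on the left; area = ∫[-4,4] (-(w^2 - 16)) dw = 256/3.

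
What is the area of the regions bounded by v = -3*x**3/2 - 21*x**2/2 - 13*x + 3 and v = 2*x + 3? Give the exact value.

Set the curves equal: -3*x**3/2 - 21*x**2/2 - 13*x + 3 = 2*x + 3, so -3*x**3/2 - 21*x**2/2 - 15*x = 0, which factors as -3*x*(x + 2)*(x + 5)/2 = 0. The curves meet at x = -5, -2, 0.
On [-5, -2], v = 2*x + 3 is on top; that piece has area ∫[-5,-2] (-(-3*x**3/2 - 21*x**2/2 - 15*x)) dx = 189/8.
On [-2, 0], v = -3*x**3/2 - 21*x**2/2 - 13*x + 3 is on top; that piece has area ∫[-2,0] (-3*x**3/2 - 21*x**2/2 - 15*x) dx = 8.
Total enclosed area = 189/8 + 8 = 253/8.

253/8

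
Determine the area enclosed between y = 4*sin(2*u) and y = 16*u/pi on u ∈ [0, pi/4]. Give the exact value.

2 - pi/2

On [0, pi/4], (4*sin(2*u)) - (16*u/pi) = -16*u/pi + 4*sin(2*u) is ≥ 0 throughout, so the area is a single integral of |-16*u/pi + 4*sin(2*u)|.
∫[0,pi/4] (-16*u/pi + 4*sin(2*u)) du = 2 - pi/2.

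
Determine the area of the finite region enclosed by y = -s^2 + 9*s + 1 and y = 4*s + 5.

Set the curves equal: -s^2 + 9*s + 1 = 4*s + 5, so -s^2 + 5*s - 4 = 0, which factors as -(s - 4)*(s - 1) = 0. The curves meet at s = 1, 4.
On [1, 4], y = -s^2 + 9*s + 1 is on top; that piece has area ∫[1,4] (-s^2 + 5*s - 4) ds = 9/2.

9/2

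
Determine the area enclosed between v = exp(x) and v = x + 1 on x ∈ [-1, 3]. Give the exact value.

On [-1, 3], (exp(x)) - (x + 1) = -x + exp(x) - 1 is ≥ 0 throughout, so the area is a single integral of |-x + exp(x) - 1|.
∫[-1,3] (-x + exp(x) - 1) dx = -8 - exp(-1) + exp(3).

-8 - exp(-1) + exp(3)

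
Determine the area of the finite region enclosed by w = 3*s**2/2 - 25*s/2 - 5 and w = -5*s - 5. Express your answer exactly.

125/4

Set the curves equal: 3*s**2/2 - 25*s/2 - 5 = -5*s - 5, so 3*s**2/2 - 15*s/2 = 0, which factors as 3*s*(s - 5)/2 = 0. The curves meet at s = 0, 5.
On [0, 5], w = -5*s - 5 is on top; that piece has area ∫[0,5] (-(3*s**2/2 - 15*s/2)) ds = 125/4.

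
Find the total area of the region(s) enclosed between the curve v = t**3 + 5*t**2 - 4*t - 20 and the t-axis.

937/12

The curve meets the t-axis where t**3 + 5*t**2 - 4*t - 20 = 0, i.e. (t - 2)*(t + 2)*(t + 5) = 0, at t = -5, -2, 2.
On [-5, -2] the curve lies above the axis; ∫[-5,-2] (t**3 + 5*t**2 - 4*t - 20) dt = 99/4, giving area 99/4.
On [-2, 2] the curve lies below the axis; ∫[-2,2] (t**3 + 5*t**2 - 4*t - 20) dt = -160/3, giving area 160/3.
Total area = 99/4 + 160/3 = 937/12.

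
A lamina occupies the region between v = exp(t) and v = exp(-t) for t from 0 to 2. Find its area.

-2 + exp(-2) + exp(2)

On [0, 2], (exp(t)) - (exp(-t)) = exp(t) - exp(-t) is ≥ 0 throughout, so the area is a single integral of |exp(t) - exp(-t)|.
∫[0,2] (exp(t) - exp(-t)) dt = -2 + exp(-2) + exp(2).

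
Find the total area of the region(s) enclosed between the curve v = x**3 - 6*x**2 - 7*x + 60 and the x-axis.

The curve meets the x-axis where x**3 - 6*x**2 - 7*x + 60 = 0, i.e. (x - 5)*(x - 4)*(x + 3) = 0, at x = -3, 4, 5.
On [-3, 4] the curve lies above the axis; ∫[-3,4] (x**3 - 6*x**2 - 7*x + 60) dx = 1029/4, giving area 1029/4.
On [4, 5] the curve lies below the axis; ∫[4,5] (x**3 - 6*x**2 - 7*x + 60) dx = -5/4, giving area 5/4.
Total area = 1029/4 + 5/4 = 517/2.

517/2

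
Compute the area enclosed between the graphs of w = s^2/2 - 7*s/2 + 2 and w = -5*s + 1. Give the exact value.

1/12

Set the curves equal: s^2/2 - 7*s/2 + 2 = -5*s + 1, so s^2/2 + 3*s/2 + 1 = 0, which factors as (s + 1)*(s + 2)/2 = 0. The curves meet at s = -2, -1.
On [-2, -1], w = -5*s + 1 is on top; that piece has area ∫[-2,-1] (-(s^2/2 + 3*s/2 + 1)) ds = 1/12.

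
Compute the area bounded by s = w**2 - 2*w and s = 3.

32/3

Both boundary curves give s as a function of w, so integrate with respect to w. Setting them equal: w**2 - 2*w - 3 = 0, i.e. (w - 3)*(w + 1) = 0, so they meet at w = -1, 3.
For w in [-1, 3], s = w**2 - 2*w is on the left; area = ∫[-1,3] (-(w**2 - 2*w - 3)) dw = 32/3.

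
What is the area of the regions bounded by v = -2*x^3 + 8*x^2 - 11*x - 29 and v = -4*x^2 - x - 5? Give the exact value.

Set the curves equal: -2*x^3 + 8*x^2 - 11*x - 29 = -4*x^2 - x - 5, so -2*x^3 + 12*x^2 - 10*x - 24 = 0, which factors as -2*(x - 4)*(x - 3)*(x + 1) = 0. The curves meet at x = -1, 3, 4.
On [-1, 3], v = -4*x^2 - x - 5 is on top; that piece has area ∫[-1,3] (-(-2*x^3 + 12*x^2 - 10*x - 24)) dx = 64.
On [3, 4], v = -2*x^3 + 8*x^2 - 11*x - 29 is on top; that piece has area ∫[3,4] (-2*x^3 + 12*x^2 - 10*x - 24) dx = 3/2.
Total enclosed area = 64 + 3/2 = 131/2.

131/2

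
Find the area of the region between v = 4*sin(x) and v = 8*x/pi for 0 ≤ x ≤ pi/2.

On [0, pi/2], (4*sin(x)) - (8*x/pi) = -8*x/pi + 4*sin(x) is ≥ 0 throughout, so the area is a single integral of |-8*x/pi + 4*sin(x)|.
∫[0,pi/2] (-8*x/pi + 4*sin(x)) dx = 4 - pi.

4 - pi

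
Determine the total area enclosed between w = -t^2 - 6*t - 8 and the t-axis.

4/3

The curve meets the t-axis where -t^2 - 6*t - 8 = 0, i.e. -(t + 2)*(t + 4) = 0, at t = -4, -2.
On [-4, -2] the curve lies above the axis; ∫[-4,-2] (-t^2 - 6*t - 8) dt = 4/3, giving area 4/3.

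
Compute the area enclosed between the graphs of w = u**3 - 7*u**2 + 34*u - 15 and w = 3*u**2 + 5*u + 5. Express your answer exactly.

Set the curves equal: u**3 - 7*u**2 + 34*u - 15 = 3*u**2 + 5*u + 5, so u**3 - 10*u**2 + 29*u - 20 = 0, which factors as (u - 5)*(u - 4)*(u - 1) = 0. The curves meet at u = 1, 4, 5.
On [1, 4], w = u**3 - 7*u**2 + 34*u - 15 is on top; that piece has area ∫[1,4] (u**3 - 10*u**2 + 29*u - 20) du = 45/4.
On [4, 5], w = 3*u**2 + 5*u + 5 is on top; that piece has area ∫[4,5] (-(u**3 - 10*u**2 + 29*u - 20)) du = 7/12.
Total enclosed area = 45/4 + 7/12 = 71/6.

71/6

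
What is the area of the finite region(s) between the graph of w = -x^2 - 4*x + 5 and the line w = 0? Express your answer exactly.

The curve meets the x-axis where -x^2 - 4*x + 5 = 0, i.e. -(x - 1)*(x + 5) = 0, at x = -5, 1.
On [-5, 1] the curve lies above the axis; ∫[-5,1] (-x^2 - 4*x + 5) dx = 36, giving area 36.

36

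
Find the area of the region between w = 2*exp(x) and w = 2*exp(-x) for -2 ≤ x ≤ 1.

-8 + 2*exp(-2) + 2*exp(-1) + 2*exp(1) + 2*exp(2)

The difference (2*exp(x)) - (2*exp(-x)) = 2*exp(x) - 2*exp(-x) changes sign at x = 0 inside [-2, 1], so split the integral there.
∫[-2,0] (2*exp(x) - 2*exp(-x)) dx = -2*exp(2) - 2*exp(-2) + 4; the area of that piece is -4 + 2*exp(-2) + 2*exp(2).
∫[0,1] (2*exp(x) - 2*exp(-x)) dx = -4 + 2*exp(-1) + 2*exp(1).
Total area = (-4 + 2*exp(-2) + 2*exp(2)) + (-4 + 2*exp(-1) + 2*exp(1)) = -8 + 2*exp(-2) + 2*exp(-1) + 2*exp(1) + 2*exp(2).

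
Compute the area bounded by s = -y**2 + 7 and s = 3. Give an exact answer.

Both boundary curves give s as a function of y, so integrate with respect to y. Setting them equal: -y**2 + 4 = 0, i.e. -(y - 2)*(y + 2) = 0, so they meet at y = -2, 2.
For y in [-2, 2], s = -y**2 + 7 is on the right; area = ∫[-2,2] (-y**2 + 4) dy = 32/3.

32/3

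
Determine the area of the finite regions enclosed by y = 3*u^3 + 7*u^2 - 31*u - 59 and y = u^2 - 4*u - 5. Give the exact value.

Set the curves equal: 3*u^3 + 7*u^2 - 31*u - 59 = u^2 - 4*u - 5, so 3*u^3 + 6*u^2 - 27*u - 54 = 0, which factors as 3*(u - 3)*(u + 2)*(u + 3) = 0. The curves meet at u = -3, -2, 3.
On [-3, -2], y = 3*u^3 + 7*u^2 - 31*u - 59 is on top; that piece has area ∫[-3,-2] (3*u^3 + 6*u^2 - 27*u - 54) du = 11/4.
On [-2, 3], y = u^2 - 4*u - 5 is on top; that piece has area ∫[-2,3] (-(3*u^3 + 6*u^2 - 27*u - 54)) du = 875/4.
Total enclosed area = 11/4 + 875/4 = 443/2.

443/2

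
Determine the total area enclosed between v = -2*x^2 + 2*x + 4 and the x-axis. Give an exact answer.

9

The curve meets the x-axis where -2*x^2 + 2*x + 4 = 0, i.e. -2*(x - 2)*(x + 1) = 0, at x = -1, 2.
On [-1, 2] the curve lies above the axis; ∫[-1,2] (-2*x^2 + 2*x + 4) dx = 9, giving area 9.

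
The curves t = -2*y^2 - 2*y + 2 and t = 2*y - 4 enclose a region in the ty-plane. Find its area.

Both boundary curves give t as a function of y, so integrate with respect to y. Setting them equal: -2*y^2 - 4*y + 6 = 0, i.e. -2*(y - 1)*(y + 3) = 0, so they meet at y = -3, 1.
For y in [-3, 1], t = -2*y^2 - 2*y + 2 is on the right; area = ∫[-3,1] (-2*y^2 - 4*y + 6) dy = 64/3.

64/3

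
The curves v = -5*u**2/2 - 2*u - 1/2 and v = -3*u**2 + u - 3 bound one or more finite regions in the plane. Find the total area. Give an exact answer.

16/3

Set the curves equal: -5*u**2/2 - 2*u - 1/2 = -3*u**2 + u - 3, so u**2/2 - 3*u + 5/2 = 0, which factors as (u - 5)*(u - 1)/2 = 0. The curves meet at u = 1, 5.
On [1, 5], v = -3*u**2 + u - 3 is on top; that piece has area ∫[1,5] (-(u**2/2 - 3*u + 5/2)) du = 16/3.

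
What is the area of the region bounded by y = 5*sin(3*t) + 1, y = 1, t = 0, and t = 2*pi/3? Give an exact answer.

The difference (5*sin(3*t) + 1) - (1) = 5*sin(3*t) changes sign at t = pi/3 inside [0, 2*pi/3], so split the integral there.
∫[0,pi/3] (5*sin(3*t)) dt = 10/3.
∫[pi/3,2*pi/3] (5*sin(3*t)) dt = -10/3; the area of that piece is 10/3.
Total area = 10/3 + 10/3 = 20/3.

20/3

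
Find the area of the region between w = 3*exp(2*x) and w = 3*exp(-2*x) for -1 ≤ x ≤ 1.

The difference (3*exp(2*x)) - (3*exp(-2*x)) = 3*exp(2*x) - 3*exp(-2*x) changes sign at x = 0 inside [-1, 1], so split the integral there.
∫[-1,0] (3*exp(2*x) - 3*exp(-2*x)) dx = -3*exp(2)/2 - 3*exp(-2)/2 + 3; the area of that piece is -3 + 3*exp(-2)/2 + 3*exp(2)/2.
∫[0,1] (3*exp(2*x) - 3*exp(-2*x)) dx = -3 + 3*exp(-2)/2 + 3*exp(2)/2.
Total area = (-3 + 3*exp(-2)/2 + 3*exp(2)/2) + (-3 + 3*exp(-2)/2 + 3*exp(2)/2) = -6 + 3*exp(-2) + 3*exp(2).

-6 + 3*exp(-2) + 3*exp(2)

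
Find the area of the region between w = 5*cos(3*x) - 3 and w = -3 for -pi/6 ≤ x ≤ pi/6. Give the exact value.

10/3

On [-pi/6, pi/6], (5*cos(3*x) - 3) - (-3) = 5*cos(3*x) is ≥ 0 throughout, so the area is a single integral of |5*cos(3*x)|.
∫[-pi/6,pi/6] (5*cos(3*x)) dx = 10/3.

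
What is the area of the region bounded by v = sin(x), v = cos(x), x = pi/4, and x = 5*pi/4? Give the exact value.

2*sqrt(2)

On [pi/4, 5*pi/4], (sin(x)) - (cos(x)) = sin(x) - cos(x) is ≥ 0 throughout, so the area is a single integral of |sin(x) - cos(x)|.
∫[pi/4,5*pi/4] (sin(x) - cos(x)) dx = 2*sqrt(2).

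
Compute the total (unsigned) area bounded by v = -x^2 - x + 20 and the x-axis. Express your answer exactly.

The curve meets the x-axis where -x^2 - x + 20 = 0, i.e. -(x - 4)*(x + 5) = 0, at x = -5, 4.
On [-5, 4] the curve lies above the axis; ∫[-5,4] (-x^2 - x + 20) dx = 243/2, giving area 243/2.

243/2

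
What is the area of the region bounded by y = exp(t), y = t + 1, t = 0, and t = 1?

On [0, 1], (exp(t)) - (t + 1) = -t + exp(t) - 1 is ≥ 0 throughout, so the area is a single integral of |-t + exp(t) - 1|.
∫[0,1] (-t + exp(t) - 1) dt = -5/2 + exp(1).

-5/2 + exp(1)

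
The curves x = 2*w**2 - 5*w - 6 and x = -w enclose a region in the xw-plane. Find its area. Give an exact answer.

64/3

Both boundary curves give x as a function of w, so integrate with respect to w. Setting them equal: 2*w**2 - 4*w - 6 = 0, i.e. 2*(w - 3)*(w + 1) = 0, so they meet at w = -1, 3.
For w in [-1, 3], x = 2*w**2 - 5*w - 6 is on the left; area = ∫[-1,3] (-(2*w**2 - 4*w - 6)) dw = 64/3.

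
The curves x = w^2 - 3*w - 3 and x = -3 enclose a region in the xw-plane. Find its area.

9/2

Both boundary curves give x as a function of w, so integrate with respect to w. Setting them equal: w^2 - 3*w = 0, i.e. w*(w - 3) = 0, so they meet at w = 0, 3.
For w in [0, 3], x = w^2 - 3*w - 3 is on the left; area = ∫[0,3] (-(w^2 - 3*w)) dw = 9/2.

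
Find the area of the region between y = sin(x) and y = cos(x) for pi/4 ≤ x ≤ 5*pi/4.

2*sqrt(2)

On [pi/4, 5*pi/4], (sin(x)) - (cos(x)) = sin(x) - cos(x) is ≥ 0 throughout, so the area is a single integral of |sin(x) - cos(x)|.
∫[pi/4,5*pi/4] (sin(x) - cos(x)) dx = 2*sqrt(2).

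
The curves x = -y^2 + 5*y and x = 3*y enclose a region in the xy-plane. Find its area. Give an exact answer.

4/3

Both boundary curves give x as a function of y, so integrate with respect to y. Setting them equal: -y^2 + 2*y = 0, i.e. -y*(y - 2) = 0, so they meet at y = 0, 2.
For y in [0, 2], x = -y^2 + 5*y is on the right; area = ∫[0,2] (-y^2 + 2*y) dy = 4/3.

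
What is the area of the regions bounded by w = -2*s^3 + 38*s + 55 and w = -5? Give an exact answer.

517

Set the curves equal: -2*s^3 + 38*s + 55 = -5, so -2*s^3 + 38*s + 60 = 0, which factors as -2*(s - 5)*(s + 2)*(s + 3) = 0. The curves meet at s = -3, -2, 5.
On [-3, -2], w = -5 is on top; that piece has area ∫[-3,-2] (-(-2*s^3 + 38*s + 60)) ds = 5/2.
On [-2, 5], w = -2*s^3 + 38*s + 55 is on top; that piece has area ∫[-2,5] (-2*s^3 + 38*s + 60) ds = 1029/2.
Total enclosed area = 5/2 + 1029/2 = 517.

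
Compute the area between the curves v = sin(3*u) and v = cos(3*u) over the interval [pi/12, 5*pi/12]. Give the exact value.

2*sqrt(2)/3

On [pi/12, 5*pi/12], (sin(3*u)) - (cos(3*u)) = sin(3*u) - cos(3*u) is ≥ 0 throughout, so the area is a single integral of |sin(3*u) - cos(3*u)|.
∫[pi/12,5*pi/12] (sin(3*u) - cos(3*u)) du = 2*sqrt(2)/3.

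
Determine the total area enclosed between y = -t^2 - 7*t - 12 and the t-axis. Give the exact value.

The curve meets the t-axis where -t^2 - 7*t - 12 = 0, i.e. -(t + 3)*(t + 4) = 0, at t = -4, -3.
On [-4, -3] the curve lies above the axis; ∫[-4,-3] (-t^2 - 7*t - 12) dt = 1/6, giving area 1/6.

1/6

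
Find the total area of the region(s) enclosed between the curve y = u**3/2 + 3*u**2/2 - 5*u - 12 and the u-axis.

407/8

The curve meets the u-axis where u**3/2 + 3*u**2/2 - 5*u - 12 = 0, i.e. (u - 3)*(u + 2)*(u + 4)/2 = 0, at u = -4, -2, 3.
On [-4, -2] the curve lies above the axis; ∫[-4,-2] (u**3/2 + 3*u**2/2 - 5*u - 12) du = 4, giving area 4.
On [-2, 3] the curve lies below the axis; ∫[-2,3] (u**3/2 + 3*u**2/2 - 5*u - 12) du = -375/8, giving area 375/8.
Total area = 4 + 375/8 = 407/8.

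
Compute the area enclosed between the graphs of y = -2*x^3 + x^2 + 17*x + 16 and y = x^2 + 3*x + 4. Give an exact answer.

Set the curves equal: -2*x^3 + x^2 + 17*x + 16 = x^2 + 3*x + 4, so -2*x^3 + 14*x + 12 = 0, which factors as -2*(x - 3)*(x + 1)*(x + 2) = 0. The curves meet at x = -2, -1, 3.
On [-2, -1], y = x^2 + 3*x + 4 is on top; that piece has area ∫[-2,-1] (-(-2*x^3 + 14*x + 12)) dx = 3/2.
On [-1, 3], y = -2*x^3 + x^2 + 17*x + 16 is on top; that piece has area ∫[-1,3] (-2*x^3 + 14*x + 12) dx = 64.
Total enclosed area = 3/2 + 64 = 131/2.

131/2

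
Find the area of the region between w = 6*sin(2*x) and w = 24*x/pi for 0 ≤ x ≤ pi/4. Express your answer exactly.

On [0, pi/4], (6*sin(2*x)) - (24*x/pi) = -24*x/pi + 6*sin(2*x) is ≥ 0 throughout, so the area is a single integral of |-24*x/pi + 6*sin(2*x)|.
∫[0,pi/4] (-24*x/pi + 6*sin(2*x)) dx = 3 - 3*pi/4.

3 - 3*pi/4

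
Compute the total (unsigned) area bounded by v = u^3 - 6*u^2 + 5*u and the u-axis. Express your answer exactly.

The curve meets the u-axis where u^3 - 6*u^2 + 5*u = 0, i.e. u*(u - 5)*(u - 1) = 0, at u = 0, 1, 5.
On [0, 1] the curve lies above the axis; ∫[0,1] (u^3 - 6*u^2 + 5*u) du = 3/4, giving area 3/4.
On [1, 5] the curve lies below the axis; ∫[1,5] (u^3 - 6*u^2 + 5*u) du = -32, giving area 32.
Total area = 3/4 + 32 = 131/4.

131/4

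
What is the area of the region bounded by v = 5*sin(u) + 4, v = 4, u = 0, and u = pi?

10

On [0, pi], (5*sin(u) + 4) - (4) = 5*sin(u) is ≥ 0 throughout, so the area is a single integral of |5*sin(u)|.
∫[0,pi] (5*sin(u)) du = 10.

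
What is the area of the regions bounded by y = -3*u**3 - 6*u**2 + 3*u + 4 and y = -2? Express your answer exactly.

Set the curves equal: -3*u**3 - 6*u**2 + 3*u + 4 = -2, so -3*u**3 - 6*u**2 + 3*u + 6 = 0, which factors as -3*(u - 1)*(u + 1)*(u + 2) = 0. The curves meet at u = -2, -1, 1.
On [-2, -1], y = -2 is on top; that piece has area ∫[-2,-1] (-(-3*u**3 - 6*u**2 + 3*u + 6)) du = 5/4.
On [-1, 1], y = -3*u**3 - 6*u**2 + 3*u + 4 is on top; that piece has area ∫[-1,1] (-3*u**3 - 6*u**2 + 3*u + 6) du = 8.
Total enclosed area = 5/4 + 8 = 37/4.

37/4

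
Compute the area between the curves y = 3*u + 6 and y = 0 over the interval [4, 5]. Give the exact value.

39/2

On [4, 5], (3*u + 6) - (0) = 3*u + 6 is ≥ 0 throughout, so the area is a single integral of |3*u + 6|.
∫[4,5] (3*u + 6) du = 39/2.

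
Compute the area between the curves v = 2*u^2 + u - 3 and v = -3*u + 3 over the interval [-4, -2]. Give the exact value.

The difference (2*u^2 + u - 3) - (-3*u + 3) = 2*u^2 + 4*u - 6 changes sign at u = -3 inside [-4, -2], so split the integral there.
∫[-4,-3] (2*u^2 + 4*u - 6) du = 14/3.
∫[-3,-2] (2*u^2 + 4*u - 6) du = -10/3; the area of that piece is 10/3.
Total area = 14/3 + 10/3 = 8.

8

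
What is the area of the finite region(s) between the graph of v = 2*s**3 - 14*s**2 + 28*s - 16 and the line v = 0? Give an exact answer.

37/6

The curve meets the s-axis where 2*s**3 - 14*s**2 + 28*s - 16 = 0, i.e. 2*(s - 4)*(s - 2)*(s - 1) = 0, at s = 1, 2, 4.
On [1, 2] the curve lies above the axis; ∫[1,2] (2*s**3 - 14*s**2 + 28*s - 16) ds = 5/6, giving area 5/6.
On [2, 4] the curve lies below the axis; ∫[2,4] (2*s**3 - 14*s**2 + 28*s - 16) ds = -16/3, giving area 16/3.
Total area = 5/6 + 16/3 = 37/6.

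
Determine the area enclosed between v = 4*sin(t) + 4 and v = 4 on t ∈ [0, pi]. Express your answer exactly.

8

On [0, pi], (4*sin(t) + 4) - (4) = 4*sin(t) is ≥ 0 throughout, so the area is a single integral of |4*sin(t)|.
∫[0,pi] (4*sin(t)) dt = 8.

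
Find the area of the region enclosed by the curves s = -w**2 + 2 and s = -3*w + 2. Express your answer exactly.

9/2

Both boundary curves give s as a function of w, so integrate with respect to w. Setting them equal: -w**2 + 3*w = 0, i.e. -w*(w - 3) = 0, so they meet at w = 0, 3.
For w in [0, 3], s = -w**2 + 2 is on the right; area = ∫[0,3] (-w**2 + 3*w) dw = 9/2.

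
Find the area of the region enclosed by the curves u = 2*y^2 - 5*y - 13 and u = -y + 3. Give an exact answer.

72

Both boundary curves give u as a function of y, so integrate with respect to y. Setting them equal: 2*y^2 - 4*y - 16 = 0, i.e. 2*(y - 4)*(y + 2) = 0, so they meet at y = -2, 4.
For y in [-2, 4], u = 2*y^2 - 5*y - 13 is on the left; area = ∫[-2,4] (-(2*y^2 - 4*y - 16)) dy = 72.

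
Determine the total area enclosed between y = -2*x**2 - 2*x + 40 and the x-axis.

The curve meets the x-axis where -2*x**2 - 2*x + 40 = 0, i.e. -2*(x - 4)*(x + 5) = 0, at x = -5, 4.
On [-5, 4] the curve lies above the axis; ∫[-5,4] (-2*x**2 - 2*x + 40) dx = 243, giving area 243.

243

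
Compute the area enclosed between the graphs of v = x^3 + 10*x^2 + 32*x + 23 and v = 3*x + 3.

Set the curves equal: x^3 + 10*x^2 + 32*x + 23 = 3*x + 3, so x^3 + 10*x^2 + 29*x + 20 = 0, which factors as (x + 1)*(x + 4)*(x + 5) = 0. The curves meet at x = -5, -4, -1.
On [-5, -4], v = x^3 + 10*x^2 + 32*x + 23 is on top; that piece has area ∫[-5,-4] (x^3 + 10*x^2 + 29*x + 20) dx = 7/12.
On [-4, -1], v = 3*x + 3 is on top; that piece has area ∫[-4,-1] (-(x^3 + 10*x^2 + 29*x + 20)) dx = 45/4.
Total enclosed area = 7/12 + 45/4 = 71/6.

71/6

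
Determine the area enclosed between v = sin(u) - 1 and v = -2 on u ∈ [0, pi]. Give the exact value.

2 + pi

On [0, pi], (sin(u) - 1) - (-2) = sin(u) + 1 is ≥ 0 throughout, so the area is a single integral of |sin(u) + 1|.
∫[0,pi] (sin(u) + 1) du = 2 + pi.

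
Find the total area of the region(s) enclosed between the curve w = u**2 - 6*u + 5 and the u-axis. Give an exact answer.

32/3

The curve meets the u-axis where u**2 - 6*u + 5 = 0, i.e. (u - 5)*(u - 1) = 0, at u = 1, 5.
On [1, 5] the curve lies below the axis; ∫[1,5] (u**2 - 6*u + 5) du = -32/3, giving area 32/3.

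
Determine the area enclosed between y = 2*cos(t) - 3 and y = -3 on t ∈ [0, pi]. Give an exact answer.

The difference (2*cos(t) - 3) - (-3) = 2*cos(t) changes sign at t = pi/2 inside [0, pi], so split the integral there.
∫[0,pi/2] (2*cos(t)) dt = 2.
∫[pi/2,pi] (2*cos(t)) dt = -2; the area of that piece is 2.
Total area = 2 + 2 = 4.

4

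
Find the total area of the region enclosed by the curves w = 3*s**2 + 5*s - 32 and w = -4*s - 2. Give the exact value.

Set the curves equal: 3*s**2 + 5*s - 32 = -4*s - 2, so 3*s**2 + 9*s - 30 = 0, which factors as 3*(s - 2)*(s + 5) = 0. The curves meet at s = -5, 2.
On [-5, 2], w = -4*s - 2 is on top; that piece has area ∫[-5,2] (-(3*s**2 + 9*s - 30)) ds = 343/2.

343/2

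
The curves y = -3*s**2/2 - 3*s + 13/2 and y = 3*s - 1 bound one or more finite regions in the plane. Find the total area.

Set the curves equal: -3*s**2/2 - 3*s + 13/2 = 3*s - 1, so -3*s**2/2 - 6*s + 15/2 = 0, which factors as -3*(s - 1)*(s + 5)/2 = 0. The curves meet at s = -5, 1.
On [-5, 1], y = -3*s**2/2 - 3*s + 13/2 is on top; that piece has area ∫[-5,1] (-3*s**2/2 - 6*s + 15/2) ds = 54.

54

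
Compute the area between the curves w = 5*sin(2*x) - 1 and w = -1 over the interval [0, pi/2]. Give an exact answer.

5

On [0, pi/2], (5*sin(2*x) - 1) - (-1) = 5*sin(2*x) is ≥ 0 throughout, so the area is a single integral of |5*sin(2*x)|.
∫[0,pi/2] (5*sin(2*x)) dx = 5.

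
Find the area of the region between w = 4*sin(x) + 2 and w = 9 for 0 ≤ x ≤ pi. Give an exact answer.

On [0, pi], (4*sin(x) + 2) - (9) = 4*sin(x) - 7 is ≤ 0 throughout, so the area is a single integral of |4*sin(x) - 7|.
∫[0,pi] (4*sin(x) - 7) dx = 8 - 7*pi; the area of that piece is -8 + 7*pi.

-8 + 7*pi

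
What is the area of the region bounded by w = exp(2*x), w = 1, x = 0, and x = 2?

-5/2 + exp(4)/2

On [0, 2], (exp(2*x)) - (1) = exp(2*x) - 1 is ≥ 0 throughout, so the area is a single integral of |exp(2*x) - 1|.
∫[0,2] (exp(2*x) - 1) dx = -5/2 + exp(4)/2.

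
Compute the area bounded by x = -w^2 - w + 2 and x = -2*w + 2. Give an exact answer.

1/6

Both boundary curves give x as a function of w, so integrate with respect to w. Setting them equal: -w^2 + w = 0, i.e. -w*(w - 1) = 0, so they meet at w = 0, 1.
For w in [0, 1], x = -w^2 - w + 2 is on the right; area = ∫[0,1] (-w^2 + w) dw = 1/6.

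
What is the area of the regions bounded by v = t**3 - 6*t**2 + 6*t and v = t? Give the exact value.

Set the curves equal: t**3 - 6*t**2 + 6*t = t, so t**3 - 6*t**2 + 5*t = 0, which factors as t*(t - 5)*(t - 1) = 0. The curves meet at t = 0, 1, 5.
On [0, 1], v = t**3 - 6*t**2 + 6*t is on top; that piece has area ∫[0,1] (t**3 - 6*t**2 + 5*t) dt = 3/4.
On [1, 5], v = t is on top; that piece has area ∫[1,5] (-(t**3 - 6*t**2 + 5*t)) dt = 32.
Total enclosed area = 3/4 + 32 = 131/4.

131/4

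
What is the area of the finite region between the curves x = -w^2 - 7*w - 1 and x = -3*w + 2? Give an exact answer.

Both boundary curves give x as a function of w, so integrate with respect to w. Setting them equal: -w^2 - 4*w - 3 = 0, i.e. -(w + 1)*(w + 3) = 0, so they meet at w = -3, -1.
For w in [-3, -1], x = -w^2 - 7*w - 1 is on the right; area = ∫[-3,-1] (-w^2 - 4*w - 3) dw = 4/3.

4/3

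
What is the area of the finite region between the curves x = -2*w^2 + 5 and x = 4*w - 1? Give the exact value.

Both boundary curves give x as a function of w, so integrate with respect to w. Setting them equal: -2*w^2 - 4*w + 6 = 0, i.e. -2*(w - 1)*(w + 3) = 0, so they meet at w = -3, 1.
For w in [-3, 1], x = -2*w^2 + 5 is on the right; area = ∫[-3,1] (-2*w^2 - 4*w + 6) dw = 64/3.

64/3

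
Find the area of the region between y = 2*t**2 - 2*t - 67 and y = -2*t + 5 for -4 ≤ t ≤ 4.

1472/3

On [-4, 4], (2*t**2 - 2*t - 67) - (-2*t + 5) = 2*t**2 - 72 is ≤ 0 throughout, so the area is a single integral of |2*t**2 - 72|.
∫[-4,4] (2*t**2 - 72) dt = -1472/3; the area of that piece is 1472/3.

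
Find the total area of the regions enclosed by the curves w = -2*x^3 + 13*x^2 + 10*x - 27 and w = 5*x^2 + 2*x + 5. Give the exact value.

296/3

Set the curves equal: -2*x^3 + 13*x^2 + 10*x - 27 = 5*x^2 + 2*x + 5, so -2*x^3 + 8*x^2 + 8*x - 32 = 0, which factors as -2*(x - 4)*(x - 2)*(x + 2) = 0. The curves meet at x = -2, 2, 4.
On [-2, 2], w = 5*x^2 + 2*x + 5 is on top; that piece has area ∫[-2,2] (-(-2*x^3 + 8*x^2 + 8*x - 32)) dx = 256/3.
On [2, 4], w = -2*x^3 + 13*x^2 + 10*x - 27 is on top; that piece has area ∫[2,4] (-2*x^3 + 8*x^2 + 8*x - 32) dx = 40/3.
Total enclosed area = 256/3 + 40/3 = 296/3.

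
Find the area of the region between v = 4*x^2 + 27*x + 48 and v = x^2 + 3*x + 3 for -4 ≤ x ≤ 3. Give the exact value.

326

The difference (4*x^2 + 27*x + 48) - (x^2 + 3*x + 3) = 3*x^2 + 24*x + 45 changes sign at x = -3 inside [-4, 3], so split the integral there.
∫[-4,-3] (3*x^2 + 24*x + 45) dx = -2; the area of that piece is 2.
∫[-3,3] (3*x^2 + 24*x + 45) dx = 324.
Total area = 2 + 324 = 326.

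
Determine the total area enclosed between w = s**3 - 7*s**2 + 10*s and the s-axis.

253/12

The curve meets the s-axis where s**3 - 7*s**2 + 10*s = 0, i.e. s*(s - 5)*(s - 2) = 0, at s = 0, 2, 5.
On [0, 2] the curve lies above the axis; ∫[0,2] (s**3 - 7*s**2 + 10*s) ds = 16/3, giving area 16/3.
On [2, 5] the curve lies below the axis; ∫[2,5] (s**3 - 7*s**2 + 10*s) ds = -63/4, giving area 63/4.
Total area = 16/3 + 63/4 = 253/12.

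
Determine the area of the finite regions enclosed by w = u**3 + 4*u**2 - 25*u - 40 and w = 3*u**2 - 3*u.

Set the curves equal: u**3 + 4*u**2 - 25*u - 40 = 3*u**2 - 3*u, so u**3 + u**2 - 22*u - 40 = 0, which factors as (u - 5)*(u + 2)*(u + 4) = 0. The curves meet at u = -4, -2, 5.
On [-4, -2], w = u**3 + 4*u**2 - 25*u - 40 is on top; that piece has area ∫[-4,-2] (u**3 + u**2 - 22*u - 40) du = 32/3.
On [-2, 5], w = 3*u**2 - 3*u is on top; that piece has area ∫[-2,5] (-(u**3 + u**2 - 22*u - 40)) du = 3773/12.
Total enclosed area = 32/3 + 3773/12 = 3901/12.

3901/12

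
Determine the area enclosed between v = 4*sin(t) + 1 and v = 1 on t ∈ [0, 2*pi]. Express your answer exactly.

The difference (4*sin(t) + 1) - (1) = 4*sin(t) changes sign at t = pi inside [0, 2*pi], so split the integral there.
∫[0,pi] (4*sin(t)) dt = 8.
∫[pi,2*pi] (4*sin(t)) dt = -8; the area of that piece is 8.
Total area = 8 + 8 = 16.

16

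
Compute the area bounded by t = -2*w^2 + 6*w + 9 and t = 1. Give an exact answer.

Both boundary curves give t as a function of w, so integrate with respect to w. Setting them equal: -2*w^2 + 6*w + 8 = 0, i.e. -2*(w - 4)*(w + 1) = 0, so they meet at w = -1, 4.
For w in [-1, 4], t = -2*w^2 + 6*w + 9 is on the right; area = ∫[-1,4] (-2*w^2 + 6*w + 8) dw = 125/3.

125/3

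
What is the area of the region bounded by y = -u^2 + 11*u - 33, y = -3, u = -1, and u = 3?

On [-1, 3], (-u^2 + 11*u - 33) - (-3) = -u^2 + 11*u - 30 is ≤ 0 throughout, so the area is a single integral of |-u^2 + 11*u - 30|.
∫[-1,3] (-u^2 + 11*u - 30) du = -256/3; the area of that piece is 256/3.

256/3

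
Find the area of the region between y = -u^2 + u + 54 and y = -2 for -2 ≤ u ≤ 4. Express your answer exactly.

318

On [-2, 4], (-u^2 + u + 54) - (-2) = -u^2 + u + 56 is ≥ 0 throughout, so the area is a single integral of |-u^2 + u + 56|.
∫[-2,4] (-u^2 + u + 56) du = 318.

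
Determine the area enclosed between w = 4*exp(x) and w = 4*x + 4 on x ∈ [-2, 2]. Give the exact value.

-16 - 4*exp(-2) + 4*exp(2)

On [-2, 2], (4*exp(x)) - (4*x + 4) = -4*x + 4*exp(x) - 4 is ≥ 0 throughout, so the area is a single integral of |-4*x + 4*exp(x) - 4|.
∫[-2,2] (-4*x + 4*exp(x) - 4) dx = -16 - 4*exp(-2) + 4*exp(2).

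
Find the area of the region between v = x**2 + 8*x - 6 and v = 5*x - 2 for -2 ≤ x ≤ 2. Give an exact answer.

49/3

The difference (x**2 + 8*x - 6) - (5*x - 2) = x**2 + 3*x - 4 changes sign at x = 1 inside [-2, 2], so split the integral there.
∫[-2,1] (x**2 + 3*x - 4) dx = -27/2; the area of that piece is 27/2.
∫[1,2] (x**2 + 3*x - 4) dx = 17/6.
Total area = 27/2 + 17/6 = 49/3.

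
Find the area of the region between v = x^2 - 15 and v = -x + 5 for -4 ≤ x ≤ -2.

82/3

On [-4, -2], (x^2 - 15) - (-x + 5) = x^2 + x - 20 is ≤ 0 throughout, so the area is a single integral of |x^2 + x - 20|.
∫[-4,-2] (x^2 + x - 20) dx = -82/3; the area of that piece is 82/3.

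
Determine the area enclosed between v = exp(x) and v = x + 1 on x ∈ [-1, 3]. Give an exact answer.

On [-1, 3], (exp(x)) - (x + 1) = -x + exp(x) - 1 is ≥ 0 throughout, so the area is a single integral of |-x + exp(x) - 1|.
∫[-1,3] (-x + exp(x) - 1) dx = -8 - exp(-1) + exp(3).

-8 - exp(-1) + exp(3)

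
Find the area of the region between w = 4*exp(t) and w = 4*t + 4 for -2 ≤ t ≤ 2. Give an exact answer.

-16 - 4*exp(-2) + 4*exp(2)

On [-2, 2], (4*exp(t)) - (4*t + 4) = -4*t + 4*exp(t) - 4 is ≥ 0 throughout, so the area is a single integral of |-4*t + 4*exp(t) - 4|.
∫[-2,2] (-4*t + 4*exp(t) - 4) dt = -16 - 4*exp(-2) + 4*exp(2).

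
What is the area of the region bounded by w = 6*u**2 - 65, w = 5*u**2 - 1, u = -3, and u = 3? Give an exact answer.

366

On [-3, 3], (6*u**2 - 65) - (5*u**2 - 1) = u**2 - 64 is ≤ 0 throughout, so the area is a single integral of |u**2 - 64|.
∫[-3,3] (u**2 - 64) du = -366; the area of that piece is 366.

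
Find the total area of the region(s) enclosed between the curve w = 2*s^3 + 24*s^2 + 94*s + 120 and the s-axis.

The curve meets the s-axis where 2*s^3 + 24*s^2 + 94*s + 120 = 0, i.e. 2*(s + 3)*(s + 4)*(s + 5) = 0, at s = -5, -4, -3.
On [-5, -4] the curve lies above the axis; ∫[-5,-4] (2*s^3 + 24*s^2 + 94*s + 120) ds = 1/2, giving area 1/2.
On [-4, -3] the curve lies below the axis; ∫[-4,-3] (2*s^3 + 24*s^2 + 94*s + 120) ds = -1/2, giving area 1/2.
Total area = 1/2 + 1/2 = 1.

1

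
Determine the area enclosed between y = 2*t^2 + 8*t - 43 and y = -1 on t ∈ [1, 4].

The difference (2*t^2 + 8*t - 43) - (-1) = 2*t^2 + 8*t - 42 changes sign at t = 3 inside [1, 4], so split the integral there.
∫[1,3] (2*t^2 + 8*t - 42) dt = -104/3; the area of that piece is 104/3.
∫[3,4] (2*t^2 + 8*t - 42) dt = 32/3.
Total area = 104/3 + 32/3 = 136/3.

136/3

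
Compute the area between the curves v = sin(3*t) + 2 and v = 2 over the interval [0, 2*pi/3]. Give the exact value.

4/3

The difference (sin(3*t) + 2) - (2) = sin(3*t) changes sign at t = pi/3 inside [0, 2*pi/3], so split the integral there.
∫[0,pi/3] (sin(3*t)) dt = 2/3.
∫[pi/3,2*pi/3] (sin(3*t)) dt = -2/3; the area of that piece is 2/3.
Total area = 2/3 + 2/3 = 4/3.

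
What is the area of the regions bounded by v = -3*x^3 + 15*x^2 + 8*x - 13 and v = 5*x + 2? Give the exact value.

Set the curves equal: -3*x^3 + 15*x^2 + 8*x - 13 = 5*x + 2, so -3*x^3 + 15*x^2 + 3*x - 15 = 0, which factors as -3*(x - 5)*(x - 1)*(x + 1) = 0. The curves meet at x = -1, 1, 5.
On [-1, 1], v = 5*x + 2 is on top; that piece has area ∫[-1,1] (-(-3*x^3 + 15*x^2 + 3*x - 15)) dx = 20.
On [1, 5], v = -3*x^3 + 15*x^2 + 8*x - 13 is on top; that piece has area ∫[1,5] (-3*x^3 + 15*x^2 + 3*x - 15) dx = 128.
Total enclosed area = 20 + 128 = 148.

148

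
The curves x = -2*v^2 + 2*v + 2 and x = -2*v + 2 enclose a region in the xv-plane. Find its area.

8/3

Both boundary curves give x as a function of v, so integrate with respect to v. Setting them equal: -2*v^2 + 4*v = 0, i.e. -2*v*(v - 2) = 0, so they meet at v = 0, 2.
For v in [0, 2], x = -2*v^2 + 2*v + 2 is on the right; area = ∫[0,2] (-2*v^2 + 4*v) dv = 8/3.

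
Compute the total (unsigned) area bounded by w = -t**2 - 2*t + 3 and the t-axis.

32/3

The curve meets the t-axis where -t**2 - 2*t + 3 = 0, i.e. -(t - 1)*(t + 3) = 0, at t = -3, 1.
On [-3, 1] the curve lies above the axis; ∫[-3,1] (-t**2 - 2*t + 3) dt = 32/3, giving area 32/3.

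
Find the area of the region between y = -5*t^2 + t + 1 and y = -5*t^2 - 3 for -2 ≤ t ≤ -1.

5/2

On [-2, -1], (-5*t^2 + t + 1) - (-5*t^2 - 3) = t + 4 is ≥ 0 throughout, so the area is a single integral of |t + 4|.
∫[-2,-1] (t + 4) dt = 5/2.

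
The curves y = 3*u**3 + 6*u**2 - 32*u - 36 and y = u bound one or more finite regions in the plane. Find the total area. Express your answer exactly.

937/4

Set the curves equal: 3*u**3 + 6*u**2 - 32*u - 36 = u, so 3*u**3 + 6*u**2 - 33*u - 36 = 0, which factors as 3*(u - 3)*(u + 1)*(u + 4) = 0. The curves meet at u = -4, -1, 3.
On [-4, -1], y = 3*u**3 + 6*u**2 - 32*u - 36 is on top; that piece has area ∫[-4,-1] (3*u**3 + 6*u**2 - 33*u - 36) du = 297/4.
On [-1, 3], y = u is on top; that piece has area ∫[-1,3] (-(3*u**3 + 6*u**2 - 33*u - 36)) du = 160.
Total enclosed area = 297/4 + 160 = 937/4.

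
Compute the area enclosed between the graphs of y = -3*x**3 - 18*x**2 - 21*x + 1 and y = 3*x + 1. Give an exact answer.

24

Set the curves equal: -3*x**3 - 18*x**2 - 21*x + 1 = 3*x + 1, so -3*x**3 - 18*x**2 - 24*x = 0, which factors as -3*x*(x + 2)*(x + 4) = 0. The curves meet at x = -4, -2, 0.
On [-4, -2], y = 3*x + 1 is on top; that piece has area ∫[-4,-2] (-(-3*x**3 - 18*x**2 - 24*x)) dx = 12.
On [-2, 0], y = -3*x**3 - 18*x**2 - 21*x + 1 is on top; that piece has area ∫[-2,0] (-3*x**3 - 18*x**2 - 24*x) dx = 12.
Total enclosed area = 12 + 12 = 24.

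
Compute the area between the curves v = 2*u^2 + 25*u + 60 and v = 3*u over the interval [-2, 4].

540

On [-2, 4], (2*u^2 + 25*u + 60) - (3*u) = 2*u^2 + 22*u + 60 is ≥ 0 throughout, so the area is a single integral of |2*u^2 + 22*u + 60|.
∫[-2,4] (2*u^2 + 22*u + 60) du = 540.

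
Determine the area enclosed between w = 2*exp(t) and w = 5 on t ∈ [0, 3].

-23 - 10*log(2) + 10*log(5) + 2*exp(3)

The difference (2*exp(t)) - (5) = 2*exp(t) - 5 changes sign at t = log(5/2) inside [0, 3], so split the integral there.
∫[0,log(5/2)] (2*exp(t) - 5) dt = log(32/3125) + 3; the area of that piece is -3 + log(3125/32).
∫[log(5/2),3] (2*exp(t) - 5) dt = -20 - 5*log(2) + 5*log(5) + 2*exp(3).
Total area = (-3 + log(3125/32)) + (-20 - 5*log(2) + 5*log(5) + 2*exp(3)) = -23 - 10*log(2) + 10*log(5) + 2*exp(3).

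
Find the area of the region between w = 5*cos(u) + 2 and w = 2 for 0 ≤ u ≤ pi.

10

The difference (5*cos(u) + 2) - (2) = 5*cos(u) changes sign at u = pi/2 inside [0, pi], so split the integral there.
∫[0,pi/2] (5*cos(u)) du = 5.
∫[pi/2,pi] (5*cos(u)) du = -5; the area of that piece is 5.
Total area = 5 + 5 = 10.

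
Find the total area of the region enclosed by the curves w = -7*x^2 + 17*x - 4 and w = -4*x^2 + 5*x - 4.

32

Set the curves equal: -7*x^2 + 17*x - 4 = -4*x^2 + 5*x - 4, so -3*x^2 + 12*x = 0, which factors as -3*x*(x - 4) = 0. The curves meet at x = 0, 4.
On [0, 4], w = -7*x^2 + 17*x - 4 is on top; that piece has area ∫[0,4] (-3*x^2 + 12*x) dx = 32.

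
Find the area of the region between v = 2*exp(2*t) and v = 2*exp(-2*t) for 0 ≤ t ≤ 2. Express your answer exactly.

On [0, 2], (2*exp(2*t)) - (2*exp(-2*t)) = 2*exp(2*t) - 2*exp(-2*t) is ≥ 0 throughout, so the area is a single integral of |2*exp(2*t) - 2*exp(-2*t)|.
∫[0,2] (2*exp(2*t) - 2*exp(-2*t)) dt = -2 + exp(-4) + exp(4).

-2 + exp(-4) + exp(4)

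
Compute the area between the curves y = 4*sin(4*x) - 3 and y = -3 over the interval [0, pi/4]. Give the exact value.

On [0, pi/4], (4*sin(4*x) - 3) - (-3) = 4*sin(4*x) is ≥ 0 throughout, so the area is a single integral of |4*sin(4*x)|.
∫[0,pi/4] (4*sin(4*x)) dx = 2.

2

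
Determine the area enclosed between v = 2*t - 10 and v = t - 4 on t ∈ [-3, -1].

16

On [-3, -1], (2*t - 10) - (t - 4) = t - 6 is ≤ 0 throughout, so the area is a single integral of |t - 6|.
∫[-3,-1] (t - 6) dt = -16; the area of that piece is 16.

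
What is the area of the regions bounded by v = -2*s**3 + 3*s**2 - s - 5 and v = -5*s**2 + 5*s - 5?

Set the curves equal: -2*s**3 + 3*s**2 - s - 5 = -5*s**2 + 5*s - 5, so -2*s**3 + 8*s**2 - 6*s = 0, which factors as -2*s*(s - 3)*(s - 1) = 0. The curves meet at s = 0, 1, 3.
On [0, 1], v = -5*s**2 + 5*s - 5 is on top; that piece has area ∫[0,1] (-(-2*s**3 + 8*s**2 - 6*s)) ds = 5/6.
On [1, 3], v = -2*s**3 + 3*s**2 - s - 5 is on top; that piece has area ∫[1,3] (-2*s**3 + 8*s**2 - 6*s) ds = 16/3.
Total enclosed area = 5/6 + 16/3 = 37/6.

37/6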